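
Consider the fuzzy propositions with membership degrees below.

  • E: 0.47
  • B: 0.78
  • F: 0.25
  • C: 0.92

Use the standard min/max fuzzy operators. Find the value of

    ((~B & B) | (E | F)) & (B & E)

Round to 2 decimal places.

~B = 1 − 0.78 = 0.22
~B & B = min(a, b) on (0.22, 0.78) = 0.22
E | F = max(a, b) on (0.47, 0.25) = 0.47
(~B & B) | (E | F) = max(a, b) on (0.22, 0.47) = 0.47
B & E = min(a, b) on (0.78, 0.47) = 0.47
((~B & B) | (E | F)) & (B & E) = min(a, b) on (0.47, 0.47) = 0.47

0.47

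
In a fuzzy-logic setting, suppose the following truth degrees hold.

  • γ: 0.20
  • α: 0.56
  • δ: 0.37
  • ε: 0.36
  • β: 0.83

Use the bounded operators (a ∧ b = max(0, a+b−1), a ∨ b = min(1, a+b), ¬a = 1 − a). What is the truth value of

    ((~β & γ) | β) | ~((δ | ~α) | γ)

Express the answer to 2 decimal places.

0.83

~β = 1 − 0.83 = 0.17
~β & γ = max(0, a+b−1) on (0.17, 0.20) = 0.00
(~β & γ) | β = min(1, a+b) on (0.00, 0.83) = 0.83
~α = 1 − 0.56 = 0.44
δ | ~α = min(1, a+b) on (0.37, 0.44) = 0.81
(δ | ~α) | γ = min(1, a+b) on (0.81, 0.20) = 1.00
~((δ | ~α) | γ) = 1 − 1.00 = 0.00
((~β & γ) | β) | ~((δ | ~α) | γ) = min(1, a+b) on (0.83, 0.00) = 0.83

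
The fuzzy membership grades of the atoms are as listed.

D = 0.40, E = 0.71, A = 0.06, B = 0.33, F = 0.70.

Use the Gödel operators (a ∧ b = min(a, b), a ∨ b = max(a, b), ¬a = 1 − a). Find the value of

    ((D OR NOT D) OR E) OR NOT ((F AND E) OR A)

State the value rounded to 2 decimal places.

0.71

NOT D = 1 − 0.40 = 0.60
D OR NOT D = max(a, b) on (0.40, 0.60) = 0.60
(D OR NOT D) OR E = max(a, b) on (0.60, 0.71) = 0.71
F AND E = min(a, b) on (0.70, 0.71) = 0.70
(F AND E) OR A = max(a, b) on (0.70, 0.06) = 0.70
NOT ((F AND E) OR A) = 1 − 0.70 = 0.30
((D OR NOT D) OR E) OR NOT ((F AND E) OR A) = max(a, b) on (0.71, 0.30) = 0.71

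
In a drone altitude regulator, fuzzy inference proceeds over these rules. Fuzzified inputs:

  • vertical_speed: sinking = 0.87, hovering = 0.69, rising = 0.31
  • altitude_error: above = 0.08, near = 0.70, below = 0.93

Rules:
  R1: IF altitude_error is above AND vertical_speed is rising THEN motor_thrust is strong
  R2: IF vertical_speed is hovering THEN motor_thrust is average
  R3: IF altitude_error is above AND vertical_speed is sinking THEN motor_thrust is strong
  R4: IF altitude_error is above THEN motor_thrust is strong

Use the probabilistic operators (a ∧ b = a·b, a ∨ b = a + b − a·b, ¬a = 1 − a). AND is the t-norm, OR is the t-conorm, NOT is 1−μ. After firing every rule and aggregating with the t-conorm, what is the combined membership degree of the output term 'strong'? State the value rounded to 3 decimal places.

0.165

R1: above=0.08, rising=0.31; AND[a·b] → w = 0.0248
R2: hovering=0.69 → w = 0.6900
R3: above=0.08, sinking=0.87; AND[a·b] → w = 0.0696
R4: above=0.08 → w = 0.0800
Rules with consequent 'strong': {R1, R3, R4} → strengths 0.0248, 0.0696, 0.0800
Aggregate via t-conorm [a + b − a·b]: 0.1653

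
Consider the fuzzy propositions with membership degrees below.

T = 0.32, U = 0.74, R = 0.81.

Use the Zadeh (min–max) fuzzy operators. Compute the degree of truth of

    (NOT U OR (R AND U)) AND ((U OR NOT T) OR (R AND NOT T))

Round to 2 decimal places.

NOT U = 1 − 0.74 = 0.26
R AND U = min(a, b) on (0.81, 0.74) = 0.74
NOT U OR (R AND U) = max(a, b) on (0.26, 0.74) = 0.74
NOT T = 1 − 0.32 = 0.68
U OR NOT T = max(a, b) on (0.74, 0.68) = 0.74
NOT T = 1 − 0.32 = 0.68
R AND NOT T = min(a, b) on (0.81, 0.68) = 0.68
(U OR NOT T) OR (R AND NOT T) = max(a, b) on (0.74, 0.68) = 0.74
(NOT U OR (R AND U)) AND ((U OR NOT T) OR (R AND NOT T)) = min(a, b) on (0.74, 0.74) = 0.74

0.74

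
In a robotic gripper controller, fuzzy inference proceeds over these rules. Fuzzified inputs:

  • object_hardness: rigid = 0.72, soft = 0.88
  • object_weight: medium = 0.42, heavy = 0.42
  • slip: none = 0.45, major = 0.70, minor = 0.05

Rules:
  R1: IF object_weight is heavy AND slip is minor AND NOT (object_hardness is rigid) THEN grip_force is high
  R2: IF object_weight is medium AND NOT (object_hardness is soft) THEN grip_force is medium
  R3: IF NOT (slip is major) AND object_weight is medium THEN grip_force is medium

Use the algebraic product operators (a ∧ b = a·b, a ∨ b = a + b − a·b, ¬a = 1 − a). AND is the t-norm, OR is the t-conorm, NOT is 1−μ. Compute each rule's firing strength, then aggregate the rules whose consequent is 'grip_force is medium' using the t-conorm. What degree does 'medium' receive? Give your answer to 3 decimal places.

0.170

R1: heavy=0.42, minor=0.05, ¬rigid=1−0.72=0.28; AND[a·b] → w = 0.0059
R2: medium=0.42, ¬soft=1−0.88=0.12; AND[a·b] → w = 0.0504
R3: ¬major=1−0.70=0.30, medium=0.42; AND[a·b] → w = 0.1260
Rules with consequent 'medium': {R2, R3} → strengths 0.0504, 0.1260
Aggregate via t-conorm [a + b − a·b]: 0.1700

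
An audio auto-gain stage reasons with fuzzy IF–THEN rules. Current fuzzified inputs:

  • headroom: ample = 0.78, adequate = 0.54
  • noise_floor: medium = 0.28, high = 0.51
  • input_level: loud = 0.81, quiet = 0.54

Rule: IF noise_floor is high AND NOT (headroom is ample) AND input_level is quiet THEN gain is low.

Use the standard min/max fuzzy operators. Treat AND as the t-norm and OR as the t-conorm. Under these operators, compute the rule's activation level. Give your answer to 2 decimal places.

0.22

firing strength: high=0.51, ¬ample=1−0.78=0.22, quiet=0.54; AND[min(a, b)] → w = 0.22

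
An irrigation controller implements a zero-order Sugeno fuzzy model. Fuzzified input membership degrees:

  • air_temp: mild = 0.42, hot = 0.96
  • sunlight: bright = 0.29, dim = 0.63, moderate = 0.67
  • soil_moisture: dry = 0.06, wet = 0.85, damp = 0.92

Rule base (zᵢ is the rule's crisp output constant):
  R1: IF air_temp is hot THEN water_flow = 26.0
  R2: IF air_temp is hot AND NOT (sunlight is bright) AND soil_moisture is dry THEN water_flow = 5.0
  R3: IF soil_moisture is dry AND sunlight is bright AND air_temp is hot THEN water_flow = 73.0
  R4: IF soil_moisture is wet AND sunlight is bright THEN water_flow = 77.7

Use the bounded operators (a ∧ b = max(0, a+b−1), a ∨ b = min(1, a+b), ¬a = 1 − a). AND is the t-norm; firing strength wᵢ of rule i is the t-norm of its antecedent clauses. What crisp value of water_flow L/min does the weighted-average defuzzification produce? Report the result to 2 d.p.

R1 (z=26.0): hot=0.96 → w = 0.96
R2 (z=5.0): hot=0.96, ¬bright=1−0.29=0.71, dry=0.06; AND[max(0, a+b−1)] → w = 0.00
R3 (z=73.0): dry=0.06, bright=0.29, hot=0.96; AND[max(0, a+b−1)] → w = 0.00
R4 (z=77.7): wet=0.85, bright=0.29; AND[max(0, a+b−1)] → w = 0.14
Weighted average = (0.96·26.0 + 0.00·5.0 + 0.00·73.0 + 0.14·77.7) / (0.96 + 0.00 + 0.00 + 0.14)
  = 35.8380 / 1.1000 = 32.58

32.58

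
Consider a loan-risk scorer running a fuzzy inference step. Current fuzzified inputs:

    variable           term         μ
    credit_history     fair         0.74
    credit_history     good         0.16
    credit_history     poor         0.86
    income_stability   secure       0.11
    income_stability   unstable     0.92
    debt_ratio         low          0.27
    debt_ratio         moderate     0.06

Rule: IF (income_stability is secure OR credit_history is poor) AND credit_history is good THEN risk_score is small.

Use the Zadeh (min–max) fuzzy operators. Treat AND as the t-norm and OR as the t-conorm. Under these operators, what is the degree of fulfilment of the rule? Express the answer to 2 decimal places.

0.16

firing strength: (secure=0.11 OR poor=0.86) = 0.86; AND[min(a, b)] with good=0.16 → w = 0.16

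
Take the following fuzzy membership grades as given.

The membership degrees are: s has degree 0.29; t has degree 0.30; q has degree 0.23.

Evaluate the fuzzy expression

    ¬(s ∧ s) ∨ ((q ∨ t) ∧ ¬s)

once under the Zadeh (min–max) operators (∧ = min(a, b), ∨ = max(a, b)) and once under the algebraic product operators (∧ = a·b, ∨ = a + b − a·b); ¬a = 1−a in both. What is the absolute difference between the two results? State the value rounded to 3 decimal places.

0.233

Under Zadeh (min–max):
  s ∧ s = min(a, b) on (0.29, 0.29) = 0.29
  ¬(s ∧ s) = 1 − 0.29 = 0.71
  q ∨ t = max(a, b) on (0.23, 0.30) = 0.30
  ¬s = 1 − 0.29 = 0.71
  (q ∨ t) ∧ ¬s = min(a, b) on (0.30, 0.71) = 0.30
  ¬(s ∧ s) ∨ ((q ∨ t) ∧ ¬s) = max(a, b) on (0.71, 0.30) = 0.71
  → value = 0.7100
Under algebraic product:
  s ∧ s = a·b on (0.2900, 0.2900) = 0.0841
  ¬(s ∧ s) = 1 − 0.0841 = 0.9159
  q ∨ t = a + b − a·b on (0.2300, 0.3000) = 0.4610
  ¬s = 1 − 0.2900 = 0.7100
  (q ∨ t) ∧ ¬s = a·b on (0.4610, 0.7100) = 0.3273
  ¬(s ∧ s) ∨ ((q ∨ t) ∧ ¬s) = a + b − a·b on (0.9159, 0.3273) = 0.9434
  → value = 0.9434
|0.7100 − 0.9434| = 0.233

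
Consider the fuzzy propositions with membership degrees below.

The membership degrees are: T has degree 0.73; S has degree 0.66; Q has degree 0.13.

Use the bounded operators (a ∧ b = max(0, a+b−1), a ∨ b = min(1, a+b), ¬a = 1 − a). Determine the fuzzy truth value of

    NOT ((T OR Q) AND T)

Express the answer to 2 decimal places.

T OR Q = min(1, a+b) on (0.73, 0.13) = 0.86
(T OR Q) AND T = max(0, a+b−1) on (0.86, 0.73) = 0.59
NOT ((T OR Q) AND T) = 1 − 0.59 = 0.41

0.41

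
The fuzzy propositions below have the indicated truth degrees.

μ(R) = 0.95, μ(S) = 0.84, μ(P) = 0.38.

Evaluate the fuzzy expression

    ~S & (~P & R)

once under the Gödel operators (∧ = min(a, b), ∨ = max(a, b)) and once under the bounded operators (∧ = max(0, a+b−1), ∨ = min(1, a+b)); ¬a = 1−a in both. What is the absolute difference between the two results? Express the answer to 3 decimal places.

0.160

Under Gödel:
  ~S = 1 − 0.84 = 0.16
  ~P = 1 − 0.38 = 0.62
  ~P & R = min(a, b) on (0.62, 0.95) = 0.62
  ~S & (~P & R) = min(a, b) on (0.16, 0.62) = 0.16
  → value = 0.1600
Under bounded:
  ~S = 1 − 0.84 = 0.16
  ~P = 1 − 0.38 = 0.62
  ~P & R = max(0, a+b−1) on (0.62, 0.95) = 0.57
  ~S & (~P & R) = max(0, a+b−1) on (0.16, 0.57) = 0.00
  → value = 0.0000
|0.1600 − 0.0000| = 0.160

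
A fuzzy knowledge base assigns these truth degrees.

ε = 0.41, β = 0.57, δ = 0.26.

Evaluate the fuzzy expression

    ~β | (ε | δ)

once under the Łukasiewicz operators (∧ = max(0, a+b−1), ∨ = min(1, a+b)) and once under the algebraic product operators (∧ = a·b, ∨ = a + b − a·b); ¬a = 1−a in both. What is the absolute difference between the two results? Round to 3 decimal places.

Under Łukasiewicz:
  ~β = 1 − 0.57 = 0.43
  ε | δ = min(1, a+b) on (0.41, 0.26) = 0.67
  ~β | (ε | δ) = min(1, a+b) on (0.43, 0.67) = 1.00
  → value = 1.0000
Under algebraic product:
  ~β = 1 − 0.5700 = 0.4300
  ε | δ = a + b − a·b on (0.4100, 0.2600) = 0.5634
  ~β | (ε | δ) = a + b − a·b on (0.4300, 0.5634) = 0.7511
  → value = 0.7511
|1.0000 − 0.7511| = 0.249

0.249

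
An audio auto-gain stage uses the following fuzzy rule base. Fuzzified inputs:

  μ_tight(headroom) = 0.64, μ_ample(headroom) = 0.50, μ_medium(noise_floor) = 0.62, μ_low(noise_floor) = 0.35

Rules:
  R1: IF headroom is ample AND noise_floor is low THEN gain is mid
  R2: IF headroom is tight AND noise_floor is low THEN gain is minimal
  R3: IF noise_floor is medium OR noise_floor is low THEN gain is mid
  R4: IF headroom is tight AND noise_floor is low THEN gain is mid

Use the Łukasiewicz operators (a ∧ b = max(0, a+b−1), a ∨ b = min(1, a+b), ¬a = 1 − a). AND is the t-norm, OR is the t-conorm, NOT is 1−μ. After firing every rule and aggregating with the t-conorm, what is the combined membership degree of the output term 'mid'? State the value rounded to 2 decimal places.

0.97

R1: ample=0.50, low=0.35; AND[max(0, a+b−1)] → w = 0.00
R2: tight=0.64, low=0.35; AND[max(0, a+b−1)] → w = 0.00
R3: medium=0.62, low=0.35; OR[min(1, a+b)] → w = 0.97
R4: tight=0.64, low=0.35; AND[max(0, a+b−1)] → w = 0.00
Rules with consequent 'mid': {R1, R3, R4} → strengths 0.00, 0.97, 0.00
Aggregate via t-conorm [min(1, a+b)]: 0.97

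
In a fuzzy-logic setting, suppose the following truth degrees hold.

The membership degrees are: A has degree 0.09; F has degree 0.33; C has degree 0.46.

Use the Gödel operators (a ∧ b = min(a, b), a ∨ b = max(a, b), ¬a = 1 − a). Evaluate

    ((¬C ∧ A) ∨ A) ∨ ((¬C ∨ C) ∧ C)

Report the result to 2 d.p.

¬C = 1 − 0.46 = 0.54
¬C ∧ A = min(a, b) on (0.54, 0.09) = 0.09
(¬C ∧ A) ∨ A = max(a, b) on (0.09, 0.09) = 0.09
¬C = 1 − 0.46 = 0.54
¬C ∨ C = max(a, b) on (0.54, 0.46) = 0.54
(¬C ∨ C) ∧ C = min(a, b) on (0.54, 0.46) = 0.46
((¬C ∧ A) ∨ A) ∨ ((¬C ∨ C) ∧ C) = max(a, b) on (0.09, 0.46) = 0.46

0.46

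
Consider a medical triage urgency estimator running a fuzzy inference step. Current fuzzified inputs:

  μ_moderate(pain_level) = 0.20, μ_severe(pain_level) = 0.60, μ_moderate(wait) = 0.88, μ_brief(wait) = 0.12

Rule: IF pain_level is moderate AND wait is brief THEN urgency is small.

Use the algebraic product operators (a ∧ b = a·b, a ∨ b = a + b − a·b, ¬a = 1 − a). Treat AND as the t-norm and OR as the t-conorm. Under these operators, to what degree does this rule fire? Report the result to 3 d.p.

0.024

firing strength: moderate=0.20, brief=0.12; AND[a·b] → w = 0.0240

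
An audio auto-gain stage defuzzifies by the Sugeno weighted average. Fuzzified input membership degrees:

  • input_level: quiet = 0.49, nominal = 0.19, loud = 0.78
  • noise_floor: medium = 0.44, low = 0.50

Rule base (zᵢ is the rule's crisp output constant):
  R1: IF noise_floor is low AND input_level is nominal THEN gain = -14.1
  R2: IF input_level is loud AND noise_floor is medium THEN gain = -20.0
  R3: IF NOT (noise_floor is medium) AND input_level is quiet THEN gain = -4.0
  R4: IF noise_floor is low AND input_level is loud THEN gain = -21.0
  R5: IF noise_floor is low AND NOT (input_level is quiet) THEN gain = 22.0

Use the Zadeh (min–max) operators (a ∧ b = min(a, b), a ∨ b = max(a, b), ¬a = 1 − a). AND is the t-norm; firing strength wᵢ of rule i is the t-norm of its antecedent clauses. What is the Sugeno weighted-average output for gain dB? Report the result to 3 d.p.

-6.103

R1 (z=-14.1): low=0.50, nominal=0.19; AND[min(a, b)] → w = 0.19
R2 (z=-20.0): loud=0.78, medium=0.44; AND[min(a, b)] → w = 0.44
R3 (z=-4.0): ¬medium=1−0.44=0.56, quiet=0.49; AND[min(a, b)] → w = 0.49
R4 (z=-21.0): low=0.50, loud=0.78; AND[min(a, b)] → w = 0.50
R5 (z=22.0): low=0.50, ¬quiet=1−0.49=0.51; AND[min(a, b)] → w = 0.50
Weighted average = (0.19·-14.1 + 0.44·-20.0 + 0.49·-4.0 + 0.50·-21.0 + 0.50·22.0) / (0.19 + 0.44 + 0.49 + 0.50 + 0.50)
  = -12.9390 / 2.1200 = -6.103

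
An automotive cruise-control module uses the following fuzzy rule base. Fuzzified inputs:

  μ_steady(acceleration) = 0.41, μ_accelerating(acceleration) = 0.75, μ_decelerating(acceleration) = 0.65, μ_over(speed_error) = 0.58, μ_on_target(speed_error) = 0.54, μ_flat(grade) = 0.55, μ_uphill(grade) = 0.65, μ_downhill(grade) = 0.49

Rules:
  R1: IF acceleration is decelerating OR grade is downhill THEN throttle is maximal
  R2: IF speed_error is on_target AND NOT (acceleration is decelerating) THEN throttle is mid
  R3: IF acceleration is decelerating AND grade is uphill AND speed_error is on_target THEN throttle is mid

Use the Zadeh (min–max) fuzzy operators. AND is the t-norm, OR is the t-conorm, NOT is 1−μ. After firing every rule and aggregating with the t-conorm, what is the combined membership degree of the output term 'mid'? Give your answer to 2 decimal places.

0.54

R1: decelerating=0.65, downhill=0.49; OR[max(a, b)] → w = 0.65
R2: on_target=0.54, ¬decelerating=1−0.65=0.35; AND[min(a, b)] → w = 0.35
R3: decelerating=0.65, uphill=0.65, on_target=0.54; AND[min(a, b)] → w = 0.54
Rules with consequent 'mid': {R2, R3} → strengths 0.35, 0.54
Aggregate via t-conorm [max(a, b)]: 0.54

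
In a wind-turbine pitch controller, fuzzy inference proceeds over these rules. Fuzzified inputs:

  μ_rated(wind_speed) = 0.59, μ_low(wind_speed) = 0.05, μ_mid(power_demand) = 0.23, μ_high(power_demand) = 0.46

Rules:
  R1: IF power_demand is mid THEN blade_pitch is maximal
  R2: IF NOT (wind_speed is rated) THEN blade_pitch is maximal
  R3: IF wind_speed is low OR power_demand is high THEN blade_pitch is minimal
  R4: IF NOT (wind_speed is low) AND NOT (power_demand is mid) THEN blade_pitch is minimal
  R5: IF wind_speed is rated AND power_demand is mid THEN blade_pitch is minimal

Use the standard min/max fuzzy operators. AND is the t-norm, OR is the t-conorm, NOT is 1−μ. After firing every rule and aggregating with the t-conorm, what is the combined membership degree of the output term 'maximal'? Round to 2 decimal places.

R1: mid=0.23 → w = 0.23
R2: ¬rated=1−0.59=0.41 → w = 0.41
R3: low=0.05, high=0.46; OR[max(a, b)] → w = 0.46
R4: ¬low=1−0.05=0.95, ¬mid=1−0.23=0.77; AND[min(a, b)] → w = 0.77
R5: rated=0.59, mid=0.23; AND[min(a, b)] → w = 0.23
Rules with consequent 'maximal': {R1, R2} → strengths 0.23, 0.41
Aggregate via t-conorm [max(a, b)]: 0.41

0.41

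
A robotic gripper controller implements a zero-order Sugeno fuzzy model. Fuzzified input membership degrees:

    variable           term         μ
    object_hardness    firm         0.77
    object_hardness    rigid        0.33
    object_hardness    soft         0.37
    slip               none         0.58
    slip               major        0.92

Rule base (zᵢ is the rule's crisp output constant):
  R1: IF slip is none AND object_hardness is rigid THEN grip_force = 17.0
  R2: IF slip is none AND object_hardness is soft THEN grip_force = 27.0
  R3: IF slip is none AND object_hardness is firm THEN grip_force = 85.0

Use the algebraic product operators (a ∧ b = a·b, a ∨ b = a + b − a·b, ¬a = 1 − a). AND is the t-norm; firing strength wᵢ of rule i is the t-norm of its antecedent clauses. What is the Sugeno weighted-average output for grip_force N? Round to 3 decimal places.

R1 (z=17.0): none=0.58, rigid=0.33; AND[a·b] → w = 0.1914
R2 (z=27.0): none=0.58, soft=0.37; AND[a·b] → w = 0.2146
R3 (z=85.0): none=0.58, firm=0.77; AND[a·b] → w = 0.4466
Weighted average = (0.1914·17.0 + 0.2146·27.0 + 0.4466·85.0) / (0.1914 + 0.2146 + 0.4466)
  = 47.0090 / 0.8526 = 55.136

55.136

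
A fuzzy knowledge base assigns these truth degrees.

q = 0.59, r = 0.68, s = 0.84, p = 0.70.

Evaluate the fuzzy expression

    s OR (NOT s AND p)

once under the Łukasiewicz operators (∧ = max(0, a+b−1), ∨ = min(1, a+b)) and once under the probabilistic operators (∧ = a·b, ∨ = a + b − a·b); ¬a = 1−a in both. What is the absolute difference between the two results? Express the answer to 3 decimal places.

Under Łukasiewicz:
  NOT s = 1 − 0.84 = 0.16
  NOT s AND p = max(0, a+b−1) on (0.16, 0.70) = 0.00
  s OR (NOT s AND p) = min(1, a+b) on (0.84, 0.00) = 0.84
  → value = 0.8400
Under probabilistic:
  NOT s = 1 − 0.8400 = 0.1600
  NOT s AND p = a·b on (0.1600, 0.7000) = 0.1120
  s OR (NOT s AND p) = a + b − a·b on (0.8400, 0.1120) = 0.8579
  → value = 0.8579
|0.8400 − 0.8579| = 0.018

0.018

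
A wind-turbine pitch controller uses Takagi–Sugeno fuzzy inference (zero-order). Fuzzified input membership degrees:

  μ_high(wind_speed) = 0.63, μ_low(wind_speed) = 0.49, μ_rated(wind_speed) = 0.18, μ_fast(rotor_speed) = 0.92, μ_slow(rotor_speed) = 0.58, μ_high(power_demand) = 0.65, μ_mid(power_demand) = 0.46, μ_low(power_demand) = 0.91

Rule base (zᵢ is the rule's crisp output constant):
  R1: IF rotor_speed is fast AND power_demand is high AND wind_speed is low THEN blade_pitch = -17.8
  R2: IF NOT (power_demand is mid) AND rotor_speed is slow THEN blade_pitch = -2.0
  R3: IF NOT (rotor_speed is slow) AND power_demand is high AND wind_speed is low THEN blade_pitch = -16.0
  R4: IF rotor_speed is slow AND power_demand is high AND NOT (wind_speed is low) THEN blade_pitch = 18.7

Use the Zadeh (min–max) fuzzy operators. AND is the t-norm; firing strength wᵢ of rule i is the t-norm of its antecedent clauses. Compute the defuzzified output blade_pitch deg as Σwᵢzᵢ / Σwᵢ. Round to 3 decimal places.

R1 (z=-17.8): fast=0.92, high=0.65, low=0.49; AND[min(a, b)] → w = 0.49
R2 (z=-2.0): ¬mid=1−0.46=0.54, slow=0.58; AND[min(a, b)] → w = 0.54
R3 (z=-16.0): ¬slow=1−0.58=0.42, high=0.65, low=0.49; AND[min(a, b)] → w = 0.42
R4 (z=18.7): slow=0.58, high=0.65, ¬low=1−0.49=0.51; AND[min(a, b)] → w = 0.51
Weighted average = (0.49·-17.8 + 0.54·-2.0 + 0.42·-16.0 + 0.51·18.7) / (0.49 + 0.54 + 0.42 + 0.51)
  = -6.9850 / 1.9600 = -3.564

-3.564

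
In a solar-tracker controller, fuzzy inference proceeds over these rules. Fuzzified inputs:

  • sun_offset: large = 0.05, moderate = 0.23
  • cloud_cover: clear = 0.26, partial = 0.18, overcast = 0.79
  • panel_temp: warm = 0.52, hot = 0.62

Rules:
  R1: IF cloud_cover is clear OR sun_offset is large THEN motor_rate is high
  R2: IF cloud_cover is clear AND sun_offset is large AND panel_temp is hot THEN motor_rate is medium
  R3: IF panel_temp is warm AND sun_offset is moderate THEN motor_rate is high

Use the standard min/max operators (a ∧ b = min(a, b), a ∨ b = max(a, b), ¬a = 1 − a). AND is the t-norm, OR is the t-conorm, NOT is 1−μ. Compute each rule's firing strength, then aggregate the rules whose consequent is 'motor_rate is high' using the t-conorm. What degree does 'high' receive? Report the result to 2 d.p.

0.26

R1: clear=0.26, large=0.05; OR[max(a, b)] → w = 0.26
R2: clear=0.26, large=0.05, hot=0.62; AND[min(a, b)] → w = 0.05
R3: warm=0.52, moderate=0.23; AND[min(a, b)] → w = 0.23
Rules with consequent 'high': {R1, R3} → strengths 0.26, 0.23
Aggregate via t-conorm [max(a, b)]: 0.26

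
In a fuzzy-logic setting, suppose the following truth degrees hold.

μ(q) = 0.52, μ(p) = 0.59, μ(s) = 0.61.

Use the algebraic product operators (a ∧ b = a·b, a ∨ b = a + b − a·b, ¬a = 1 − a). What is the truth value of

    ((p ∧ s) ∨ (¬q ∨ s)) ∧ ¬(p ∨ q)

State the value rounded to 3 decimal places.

p ∧ s = a·b on (0.5900, 0.6100) = 0.3599
¬q = 1 − 0.5200 = 0.4800
¬q ∨ s = a + b − a·b on (0.4800, 0.6100) = 0.7972
(p ∧ s) ∨ (¬q ∨ s) = a + b − a·b on (0.3599, 0.7972) = 0.8702
p ∨ q = a + b − a·b on (0.5900, 0.5200) = 0.8032
¬(p ∨ q) = 1 − 0.8032 = 0.1968
((p ∧ s) ∨ (¬q ∨ s)) ∧ ¬(p ∨ q) = a·b on (0.8702, 0.1968) = 0.1713

0.171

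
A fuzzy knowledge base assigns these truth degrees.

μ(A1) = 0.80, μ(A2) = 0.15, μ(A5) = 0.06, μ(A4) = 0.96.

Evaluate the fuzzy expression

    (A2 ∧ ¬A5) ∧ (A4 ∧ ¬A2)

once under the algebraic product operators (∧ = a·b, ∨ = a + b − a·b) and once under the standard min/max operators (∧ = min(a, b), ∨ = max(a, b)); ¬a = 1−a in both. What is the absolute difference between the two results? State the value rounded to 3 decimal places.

Under algebraic product:
  ¬A5 = 1 − 0.0600 = 0.9400
  A2 ∧ ¬A5 = a·b on (0.1500, 0.9400) = 0.1410
  ¬A2 = 1 − 0.1500 = 0.8500
  A4 ∧ ¬A2 = a·b on (0.9600, 0.8500) = 0.8160
  (A2 ∧ ¬A5) ∧ (A4 ∧ ¬A2) = a·b on (0.1410, 0.8160) = 0.1151
  → value = 0.1151
Under standard min/max:
  ¬A5 = 1 − 0.06 = 0.94
  A2 ∧ ¬A5 = min(a, b) on (0.15, 0.94) = 0.15
  ¬A2 = 1 − 0.15 = 0.85
  A4 ∧ ¬A2 = min(a, b) on (0.96, 0.85) = 0.85
  (A2 ∧ ¬A5) ∧ (A4 ∧ ¬A2) = min(a, b) on (0.15, 0.85) = 0.15
  → value = 0.1500
|0.1151 − 0.1500| = 0.035

0.035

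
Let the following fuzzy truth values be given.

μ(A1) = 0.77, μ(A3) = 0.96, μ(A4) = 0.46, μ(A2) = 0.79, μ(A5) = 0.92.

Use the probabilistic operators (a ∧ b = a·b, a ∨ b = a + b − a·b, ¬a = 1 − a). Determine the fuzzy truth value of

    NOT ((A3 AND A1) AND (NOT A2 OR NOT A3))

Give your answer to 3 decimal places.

0.821

A3 AND A1 = a·b on (0.9600, 0.7700) = 0.7392
NOT A2 = 1 − 0.7900 = 0.2100
NOT A3 = 1 − 0.9600 = 0.0400
NOT A2 OR NOT A3 = a + b − a·b on (0.2100, 0.0400) = 0.2416
(A3 AND A1) AND (NOT A2 OR NOT A3) = a·b on (0.7392, 0.2416) = 0.1786
NOT ((A3 AND A1) AND (NOT A2 OR NOT A3)) = 1 − 0.1786 = 0.8214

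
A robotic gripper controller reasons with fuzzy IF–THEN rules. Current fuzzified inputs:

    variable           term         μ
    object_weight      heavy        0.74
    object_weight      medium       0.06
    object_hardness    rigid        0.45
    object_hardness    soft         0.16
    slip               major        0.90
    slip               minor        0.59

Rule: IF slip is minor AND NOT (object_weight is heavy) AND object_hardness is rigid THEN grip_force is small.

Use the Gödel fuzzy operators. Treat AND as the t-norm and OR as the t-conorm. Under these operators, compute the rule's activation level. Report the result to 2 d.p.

firing strength: minor=0.59, ¬heavy=1−0.74=0.26, rigid=0.45; AND[min(a, b)] → w = 0.26

0.26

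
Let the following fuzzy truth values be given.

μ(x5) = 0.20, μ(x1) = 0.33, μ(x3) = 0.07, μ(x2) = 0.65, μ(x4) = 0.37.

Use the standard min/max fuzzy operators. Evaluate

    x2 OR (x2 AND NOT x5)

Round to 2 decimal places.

NOT x5 = 1 − 0.20 = 0.80
x2 AND NOT x5 = min(a, b) on (0.65, 0.80) = 0.65
x2 OR (x2 AND NOT x5) = max(a, b) on (0.65, 0.65) = 0.65

0.65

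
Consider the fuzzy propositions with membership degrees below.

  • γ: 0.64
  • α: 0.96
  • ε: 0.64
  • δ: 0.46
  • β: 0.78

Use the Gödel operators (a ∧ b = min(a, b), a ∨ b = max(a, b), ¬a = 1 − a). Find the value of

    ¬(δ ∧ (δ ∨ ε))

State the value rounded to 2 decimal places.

δ ∨ ε = max(a, b) on (0.46, 0.64) = 0.64
δ ∧ (δ ∨ ε) = min(a, b) on (0.46, 0.64) = 0.46
¬(δ ∧ (δ ∨ ε)) = 1 − 0.46 = 0.54

0.54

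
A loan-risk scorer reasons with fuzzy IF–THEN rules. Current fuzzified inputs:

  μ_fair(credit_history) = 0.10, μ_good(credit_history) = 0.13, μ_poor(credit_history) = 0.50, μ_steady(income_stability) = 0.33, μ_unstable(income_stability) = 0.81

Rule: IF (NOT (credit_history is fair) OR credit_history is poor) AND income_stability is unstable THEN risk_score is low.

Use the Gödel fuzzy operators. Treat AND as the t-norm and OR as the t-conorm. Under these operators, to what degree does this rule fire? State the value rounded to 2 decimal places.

0.81

firing strength: (¬fair=1−0.10=0.90 OR poor=0.50) = 0.90; AND[min(a, b)] with unstable=0.81 → w = 0.81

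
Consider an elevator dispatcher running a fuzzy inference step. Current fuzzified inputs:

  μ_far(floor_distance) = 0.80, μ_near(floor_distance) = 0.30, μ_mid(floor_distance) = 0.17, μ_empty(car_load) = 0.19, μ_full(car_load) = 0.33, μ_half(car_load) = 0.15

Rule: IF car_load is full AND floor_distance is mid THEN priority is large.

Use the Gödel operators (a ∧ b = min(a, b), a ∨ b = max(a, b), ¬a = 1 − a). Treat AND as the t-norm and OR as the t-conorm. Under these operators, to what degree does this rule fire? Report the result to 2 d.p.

firing strength: full=0.33, mid=0.17; AND[min(a, b)] → w = 0.17

0.17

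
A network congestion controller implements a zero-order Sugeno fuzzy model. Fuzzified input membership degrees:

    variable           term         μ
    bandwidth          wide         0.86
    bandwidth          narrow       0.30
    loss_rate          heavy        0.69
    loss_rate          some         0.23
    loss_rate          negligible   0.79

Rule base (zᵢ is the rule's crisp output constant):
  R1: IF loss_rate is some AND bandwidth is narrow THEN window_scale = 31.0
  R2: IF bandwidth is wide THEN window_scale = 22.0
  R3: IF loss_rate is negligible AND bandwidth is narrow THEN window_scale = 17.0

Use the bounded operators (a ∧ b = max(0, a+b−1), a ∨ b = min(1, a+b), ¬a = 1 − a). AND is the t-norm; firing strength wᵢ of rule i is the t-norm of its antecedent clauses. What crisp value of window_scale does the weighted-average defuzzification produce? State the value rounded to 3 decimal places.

21.526

R1 (z=31.0): some=0.23, narrow=0.30; AND[max(0, a+b−1)] → w = 0.00
R2 (z=22.0): wide=0.86 → w = 0.86
R3 (z=17.0): negligible=0.79, narrow=0.30; AND[max(0, a+b−1)] → w = 0.09
Weighted average = (0.00·31.0 + 0.86·22.0 + 0.09·17.0) / (0.00 + 0.86 + 0.09)
  = 20.4500 / 0.9500 = 21.526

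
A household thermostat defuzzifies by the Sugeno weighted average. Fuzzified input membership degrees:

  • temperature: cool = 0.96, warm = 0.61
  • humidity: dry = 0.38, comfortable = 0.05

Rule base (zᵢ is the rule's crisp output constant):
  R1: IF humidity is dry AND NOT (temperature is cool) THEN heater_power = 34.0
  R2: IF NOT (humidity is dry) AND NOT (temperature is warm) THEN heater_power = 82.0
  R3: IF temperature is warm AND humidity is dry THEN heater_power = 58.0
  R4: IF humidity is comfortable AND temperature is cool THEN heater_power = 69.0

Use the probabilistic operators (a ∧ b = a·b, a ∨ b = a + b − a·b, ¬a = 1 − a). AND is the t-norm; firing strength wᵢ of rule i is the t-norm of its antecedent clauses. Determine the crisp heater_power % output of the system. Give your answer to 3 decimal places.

69.115

R1 (z=34.0): dry=0.38, ¬cool=1−0.96=0.04; AND[a·b] → w = 0.0152
R2 (z=82.0): ¬dry=1−0.38=0.62, ¬warm=1−0.61=0.39; AND[a·b] → w = 0.2418
R3 (z=58.0): warm=0.61, dry=0.38; AND[a·b] → w = 0.2318
R4 (z=69.0): comfortable=0.05, cool=0.96; AND[a·b] → w = 0.0480
Weighted average = (0.0152·34.0 + 0.2418·82.0 + 0.2318·58.0 + 0.0480·69.0) / (0.0152 + 0.2418 + 0.2318 + 0.0480)
  = 37.1008 / 0.5368 = 69.115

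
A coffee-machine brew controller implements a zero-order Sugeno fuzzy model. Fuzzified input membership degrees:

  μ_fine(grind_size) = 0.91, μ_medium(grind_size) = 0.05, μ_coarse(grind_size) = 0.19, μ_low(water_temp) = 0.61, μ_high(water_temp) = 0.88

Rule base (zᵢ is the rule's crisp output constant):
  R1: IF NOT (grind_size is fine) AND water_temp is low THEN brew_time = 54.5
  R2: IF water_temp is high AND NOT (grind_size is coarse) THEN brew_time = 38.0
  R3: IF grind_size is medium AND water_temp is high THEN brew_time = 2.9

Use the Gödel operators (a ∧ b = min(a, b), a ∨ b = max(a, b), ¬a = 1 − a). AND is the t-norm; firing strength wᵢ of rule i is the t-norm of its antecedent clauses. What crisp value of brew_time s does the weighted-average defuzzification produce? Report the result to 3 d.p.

R1 (z=54.5): ¬fine=1−0.91=0.09, low=0.61; AND[min(a, b)] → w = 0.09
R2 (z=38.0): high=0.88, ¬coarse=1−0.19=0.81; AND[min(a, b)] → w = 0.81
R3 (z=2.9): medium=0.05, high=0.88; AND[min(a, b)] → w = 0.05
Weighted average = (0.09·54.5 + 0.81·38.0 + 0.05·2.9) / (0.09 + 0.81 + 0.05)
  = 35.8300 / 0.9500 = 37.716

37.716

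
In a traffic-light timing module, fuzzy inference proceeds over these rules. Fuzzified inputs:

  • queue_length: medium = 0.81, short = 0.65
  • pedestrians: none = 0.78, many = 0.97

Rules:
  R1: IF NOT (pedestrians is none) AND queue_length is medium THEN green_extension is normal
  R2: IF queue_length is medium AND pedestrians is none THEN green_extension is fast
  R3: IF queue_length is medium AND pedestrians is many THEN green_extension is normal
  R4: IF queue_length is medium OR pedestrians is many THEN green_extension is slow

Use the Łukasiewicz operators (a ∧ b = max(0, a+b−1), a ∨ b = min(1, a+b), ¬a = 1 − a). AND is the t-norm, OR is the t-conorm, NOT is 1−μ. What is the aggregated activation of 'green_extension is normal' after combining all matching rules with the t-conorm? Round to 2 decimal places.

0.81

R1: ¬none=1−0.78=0.22, medium=0.81; AND[max(0, a+b−1)] → w = 0.03
R2: medium=0.81, none=0.78; AND[max(0, a+b−1)] → w = 0.59
R3: medium=0.81, many=0.97; AND[max(0, a+b−1)] → w = 0.78
R4: medium=0.81, many=0.97; OR[min(1, a+b)] → w = 1.00
Rules with consequent 'normal': {R1, R3} → strengths 0.03, 0.78
Aggregate via t-conorm [min(1, a+b)]: 0.81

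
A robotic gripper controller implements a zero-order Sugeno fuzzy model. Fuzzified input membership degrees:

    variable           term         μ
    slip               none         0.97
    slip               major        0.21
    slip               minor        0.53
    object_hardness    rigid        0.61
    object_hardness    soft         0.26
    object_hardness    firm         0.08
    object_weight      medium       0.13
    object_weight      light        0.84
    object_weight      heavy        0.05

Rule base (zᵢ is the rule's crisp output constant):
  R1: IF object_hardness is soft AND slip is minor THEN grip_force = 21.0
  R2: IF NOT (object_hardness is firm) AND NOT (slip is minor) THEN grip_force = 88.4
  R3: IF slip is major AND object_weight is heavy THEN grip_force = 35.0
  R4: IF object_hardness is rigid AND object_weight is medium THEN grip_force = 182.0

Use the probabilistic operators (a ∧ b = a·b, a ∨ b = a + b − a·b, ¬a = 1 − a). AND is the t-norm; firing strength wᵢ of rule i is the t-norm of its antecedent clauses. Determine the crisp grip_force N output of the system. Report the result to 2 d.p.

R1 (z=21.0): soft=0.26, minor=0.53; AND[a·b] → w = 0.1378
R2 (z=88.4): ¬firm=1−0.08=0.92, ¬minor=1−0.53=0.47; AND[a·b] → w = 0.4324
R3 (z=35.0): major=0.21, heavy=0.05; AND[a·b] → w = 0.0105
R4 (z=182.0): rigid=0.61, medium=0.13; AND[a·b] → w = 0.0793
Weighted average = (0.1378·21.0 + 0.4324·88.4 + 0.0105·35.0 + 0.0793·182.0) / (0.1378 + 0.4324 + 0.0105 + 0.0793)
  = 55.9181 / 0.6600 = 84.72

84.72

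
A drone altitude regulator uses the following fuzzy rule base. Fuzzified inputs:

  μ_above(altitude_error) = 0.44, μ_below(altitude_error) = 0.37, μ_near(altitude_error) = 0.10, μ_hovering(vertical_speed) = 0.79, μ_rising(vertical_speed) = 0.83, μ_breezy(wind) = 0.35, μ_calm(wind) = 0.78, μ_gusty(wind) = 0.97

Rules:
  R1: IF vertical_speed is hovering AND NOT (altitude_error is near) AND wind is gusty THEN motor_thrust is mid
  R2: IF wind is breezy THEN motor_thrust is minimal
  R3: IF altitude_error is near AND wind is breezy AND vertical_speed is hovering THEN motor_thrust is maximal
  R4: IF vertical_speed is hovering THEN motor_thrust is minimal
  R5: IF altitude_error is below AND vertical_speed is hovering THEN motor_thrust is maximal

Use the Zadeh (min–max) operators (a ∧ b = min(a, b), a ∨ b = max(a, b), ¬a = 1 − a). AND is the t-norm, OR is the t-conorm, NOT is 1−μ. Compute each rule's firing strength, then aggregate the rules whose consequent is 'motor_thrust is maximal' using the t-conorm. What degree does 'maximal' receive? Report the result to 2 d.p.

0.37

R1: hovering=0.79, ¬near=1−0.10=0.90, gusty=0.97; AND[min(a, b)] → w = 0.79
R2: breezy=0.35 → w = 0.35
R3: near=0.10, breezy=0.35, hovering=0.79; AND[min(a, b)] → w = 0.10
R4: hovering=0.79 → w = 0.79
R5: below=0.37, hovering=0.79; AND[min(a, b)] → w = 0.37
Rules with consequent 'maximal': {R3, R5} → strengths 0.10, 0.37
Aggregate via t-conorm [max(a, b)]: 0.37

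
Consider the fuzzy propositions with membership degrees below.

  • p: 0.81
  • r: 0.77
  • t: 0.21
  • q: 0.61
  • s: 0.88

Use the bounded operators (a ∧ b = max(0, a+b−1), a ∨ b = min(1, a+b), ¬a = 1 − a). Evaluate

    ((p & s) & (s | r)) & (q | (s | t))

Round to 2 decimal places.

0.69

p & s = max(0, a+b−1) on (0.81, 0.88) = 0.69
s | r = min(1, a+b) on (0.88, 0.77) = 1.00
(p & s) & (s | r) = max(0, a+b−1) on (0.69, 1.00) = 0.69
s | t = min(1, a+b) on (0.88, 0.21) = 1.00
q | (s | t) = min(1, a+b) on (0.61, 1.00) = 1.00
((p & s) & (s | r)) & (q | (s | t)) = max(0, a+b−1) on (0.69, 1.00) = 0.69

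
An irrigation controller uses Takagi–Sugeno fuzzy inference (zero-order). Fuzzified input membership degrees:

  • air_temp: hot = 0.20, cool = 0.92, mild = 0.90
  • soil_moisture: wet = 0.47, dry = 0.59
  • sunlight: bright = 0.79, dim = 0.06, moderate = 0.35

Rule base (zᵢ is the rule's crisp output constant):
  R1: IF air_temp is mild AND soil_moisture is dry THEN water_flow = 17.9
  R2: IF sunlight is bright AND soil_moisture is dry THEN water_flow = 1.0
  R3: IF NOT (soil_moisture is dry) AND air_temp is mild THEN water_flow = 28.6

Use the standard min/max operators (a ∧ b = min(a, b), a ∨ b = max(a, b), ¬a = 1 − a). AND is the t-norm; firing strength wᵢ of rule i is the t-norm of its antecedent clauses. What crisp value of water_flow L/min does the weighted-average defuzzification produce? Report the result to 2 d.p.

14.39

R1 (z=17.9): mild=0.90, dry=0.59; AND[min(a, b)] → w = 0.59
R2 (z=1.0): bright=0.79, dry=0.59; AND[min(a, b)] → w = 0.59
R3 (z=28.6): ¬dry=1−0.59=0.41, mild=0.90; AND[min(a, b)] → w = 0.41
Weighted average = (0.59·17.9 + 0.59·1.0 + 0.41·28.6) / (0.59 + 0.59 + 0.41)
  = 22.8770 / 1.5900 = 14.39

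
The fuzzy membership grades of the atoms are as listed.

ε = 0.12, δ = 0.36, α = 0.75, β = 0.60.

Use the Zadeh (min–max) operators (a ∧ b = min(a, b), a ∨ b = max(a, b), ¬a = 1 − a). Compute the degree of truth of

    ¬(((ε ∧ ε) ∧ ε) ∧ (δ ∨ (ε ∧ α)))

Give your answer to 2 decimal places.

0.88

ε ∧ ε = min(a, b) on (0.12, 0.12) = 0.12
(ε ∧ ε) ∧ ε = min(a, b) on (0.12, 0.12) = 0.12
ε ∧ α = min(a, b) on (0.12, 0.75) = 0.12
δ ∨ (ε ∧ α) = max(a, b) on (0.36, 0.12) = 0.36
((ε ∧ ε) ∧ ε) ∧ (δ ∨ (ε ∧ α)) = min(a, b) on (0.12, 0.36) = 0.12
¬(((ε ∧ ε) ∧ ε) ∧ (δ ∨ (ε ∧ α))) = 1 − 0.12 = 0.88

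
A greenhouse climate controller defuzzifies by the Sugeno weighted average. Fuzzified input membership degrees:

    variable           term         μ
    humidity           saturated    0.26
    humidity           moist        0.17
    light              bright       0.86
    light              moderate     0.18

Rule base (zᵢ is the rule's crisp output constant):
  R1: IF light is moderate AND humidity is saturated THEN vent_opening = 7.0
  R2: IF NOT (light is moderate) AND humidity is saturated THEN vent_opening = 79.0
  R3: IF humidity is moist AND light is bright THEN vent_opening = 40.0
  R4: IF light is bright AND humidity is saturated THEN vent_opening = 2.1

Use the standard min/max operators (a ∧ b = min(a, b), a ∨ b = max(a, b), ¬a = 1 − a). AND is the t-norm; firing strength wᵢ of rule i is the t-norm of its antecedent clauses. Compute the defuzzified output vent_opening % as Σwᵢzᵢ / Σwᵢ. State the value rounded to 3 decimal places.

33.501

R1 (z=7.0): moderate=0.18, saturated=0.26; AND[min(a, b)] → w = 0.18
R2 (z=79.0): ¬moderate=1−0.18=0.82, saturated=0.26; AND[min(a, b)] → w = 0.26
R3 (z=40.0): moist=0.17, bright=0.86; AND[min(a, b)] → w = 0.17
R4 (z=2.1): bright=0.86, saturated=0.26; AND[min(a, b)] → w = 0.26
Weighted average = (0.18·7.0 + 0.26·79.0 + 0.17·40.0 + 0.26·2.1) / (0.18 + 0.26 + 0.17 + 0.26)
  = 29.1460 / 0.8700 = 33.501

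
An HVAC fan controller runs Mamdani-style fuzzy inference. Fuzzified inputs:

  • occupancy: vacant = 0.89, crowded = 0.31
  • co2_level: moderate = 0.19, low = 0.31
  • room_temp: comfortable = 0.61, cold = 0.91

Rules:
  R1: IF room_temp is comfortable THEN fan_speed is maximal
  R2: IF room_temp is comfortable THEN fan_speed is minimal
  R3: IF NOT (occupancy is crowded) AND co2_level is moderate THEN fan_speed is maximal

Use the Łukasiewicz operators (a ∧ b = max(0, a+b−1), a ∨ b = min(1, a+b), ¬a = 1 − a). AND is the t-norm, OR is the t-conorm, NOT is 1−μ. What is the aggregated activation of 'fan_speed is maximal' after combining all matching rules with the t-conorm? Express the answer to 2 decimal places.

0.61

R1: comfortable=0.61 → w = 0.61
R2: comfortable=0.61 → w = 0.61
R3: ¬crowded=1−0.31=0.69, moderate=0.19; AND[max(0, a+b−1)] → w = 0.00
Rules with consequent 'maximal': {R1, R3} → strengths 0.61, 0.00
Aggregate via t-conorm [min(1, a+b)]: 0.61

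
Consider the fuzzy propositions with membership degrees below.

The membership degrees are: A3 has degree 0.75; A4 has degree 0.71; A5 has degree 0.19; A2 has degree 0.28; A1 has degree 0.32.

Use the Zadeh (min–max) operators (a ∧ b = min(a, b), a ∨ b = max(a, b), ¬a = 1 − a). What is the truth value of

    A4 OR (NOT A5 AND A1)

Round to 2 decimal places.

NOT A5 = 1 − 0.19 = 0.81
NOT A5 AND A1 = min(a, b) on (0.81, 0.32) = 0.32
A4 OR (NOT A5 AND A1) = max(a, b) on (0.71, 0.32) = 0.71

0.71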